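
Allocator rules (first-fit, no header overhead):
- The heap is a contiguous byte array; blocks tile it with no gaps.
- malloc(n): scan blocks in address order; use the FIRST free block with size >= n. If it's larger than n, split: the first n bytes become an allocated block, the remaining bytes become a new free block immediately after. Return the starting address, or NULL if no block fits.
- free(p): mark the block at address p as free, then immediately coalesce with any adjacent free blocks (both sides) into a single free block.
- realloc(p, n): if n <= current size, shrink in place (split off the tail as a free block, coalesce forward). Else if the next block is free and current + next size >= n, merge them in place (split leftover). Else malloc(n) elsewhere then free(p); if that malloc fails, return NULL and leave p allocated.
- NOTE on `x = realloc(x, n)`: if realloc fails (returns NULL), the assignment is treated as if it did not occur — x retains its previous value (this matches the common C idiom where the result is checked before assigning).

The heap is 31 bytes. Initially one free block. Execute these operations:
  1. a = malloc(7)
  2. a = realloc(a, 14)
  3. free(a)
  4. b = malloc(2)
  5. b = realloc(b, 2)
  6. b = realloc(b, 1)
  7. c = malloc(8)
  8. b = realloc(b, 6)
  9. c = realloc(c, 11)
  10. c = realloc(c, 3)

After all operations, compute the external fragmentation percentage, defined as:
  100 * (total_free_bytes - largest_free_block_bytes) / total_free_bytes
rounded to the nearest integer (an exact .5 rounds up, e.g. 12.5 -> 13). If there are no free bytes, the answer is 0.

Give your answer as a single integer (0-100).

Answer: 41

Derivation:
Op 1: a = malloc(7) -> a = 0; heap: [0-6 ALLOC][7-30 FREE]
Op 2: a = realloc(a, 14) -> a = 0; heap: [0-13 ALLOC][14-30 FREE]
Op 3: free(a) -> (freed a); heap: [0-30 FREE]
Op 4: b = malloc(2) -> b = 0; heap: [0-1 ALLOC][2-30 FREE]
Op 5: b = realloc(b, 2) -> b = 0; heap: [0-1 ALLOC][2-30 FREE]
Op 6: b = realloc(b, 1) -> b = 0; heap: [0-0 ALLOC][1-30 FREE]
Op 7: c = malloc(8) -> c = 1; heap: [0-0 ALLOC][1-8 ALLOC][9-30 FREE]
Op 8: b = realloc(b, 6) -> b = 9; heap: [0-0 FREE][1-8 ALLOC][9-14 ALLOC][15-30 FREE]
Op 9: c = realloc(c, 11) -> c = 15; heap: [0-8 FREE][9-14 ALLOC][15-25 ALLOC][26-30 FREE]
Op 10: c = realloc(c, 3) -> c = 15; heap: [0-8 FREE][9-14 ALLOC][15-17 ALLOC][18-30 FREE]
Free blocks: [9 13] total_free=22 largest=13 -> 100*(22-13)/22 = 900/22 ≈ 40.909 -> rounds to 41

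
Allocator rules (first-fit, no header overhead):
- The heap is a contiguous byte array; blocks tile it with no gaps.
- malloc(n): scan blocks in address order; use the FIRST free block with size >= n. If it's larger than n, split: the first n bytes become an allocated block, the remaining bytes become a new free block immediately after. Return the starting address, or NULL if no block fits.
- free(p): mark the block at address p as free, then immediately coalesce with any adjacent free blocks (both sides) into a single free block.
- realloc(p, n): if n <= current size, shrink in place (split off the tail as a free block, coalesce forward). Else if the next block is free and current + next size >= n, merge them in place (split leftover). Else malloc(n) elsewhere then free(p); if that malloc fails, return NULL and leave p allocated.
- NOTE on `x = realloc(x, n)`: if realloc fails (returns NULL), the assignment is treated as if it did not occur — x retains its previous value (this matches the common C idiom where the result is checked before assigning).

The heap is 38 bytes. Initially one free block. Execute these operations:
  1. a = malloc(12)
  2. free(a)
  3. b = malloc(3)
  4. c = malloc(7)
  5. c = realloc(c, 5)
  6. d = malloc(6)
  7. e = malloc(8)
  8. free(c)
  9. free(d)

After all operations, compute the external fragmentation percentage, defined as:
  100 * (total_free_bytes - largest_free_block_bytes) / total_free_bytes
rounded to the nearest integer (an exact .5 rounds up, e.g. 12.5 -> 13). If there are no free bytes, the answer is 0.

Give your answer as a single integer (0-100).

Op 1: a = malloc(12) -> a = 0; heap: [0-11 ALLOC][12-37 FREE]
Op 2: free(a) -> (freed a); heap: [0-37 FREE]
Op 3: b = malloc(3) -> b = 0; heap: [0-2 ALLOC][3-37 FREE]
Op 4: c = malloc(7) -> c = 3; heap: [0-2 ALLOC][3-9 ALLOC][10-37 FREE]
Op 5: c = realloc(c, 5) -> c = 3; heap: [0-2 ALLOC][3-7 ALLOC][8-37 FREE]
Op 6: d = malloc(6) -> d = 8; heap: [0-2 ALLOC][3-7 ALLOC][8-13 ALLOC][14-37 FREE]
Op 7: e = malloc(8) -> e = 14; heap: [0-2 ALLOC][3-7 ALLOC][8-13 ALLOC][14-21 ALLOC][22-37 FREE]
Op 8: free(c) -> (freed c); heap: [0-2 ALLOC][3-7 FREE][8-13 ALLOC][14-21 ALLOC][22-37 FREE]
Op 9: free(d) -> (freed d); heap: [0-2 ALLOC][3-13 FREE][14-21 ALLOC][22-37 FREE]
Free blocks: [11 16] total_free=27 largest=16 -> 100*(27-16)/27 = 1100/27 ≈ 40.741 -> rounds to 41

Answer: 41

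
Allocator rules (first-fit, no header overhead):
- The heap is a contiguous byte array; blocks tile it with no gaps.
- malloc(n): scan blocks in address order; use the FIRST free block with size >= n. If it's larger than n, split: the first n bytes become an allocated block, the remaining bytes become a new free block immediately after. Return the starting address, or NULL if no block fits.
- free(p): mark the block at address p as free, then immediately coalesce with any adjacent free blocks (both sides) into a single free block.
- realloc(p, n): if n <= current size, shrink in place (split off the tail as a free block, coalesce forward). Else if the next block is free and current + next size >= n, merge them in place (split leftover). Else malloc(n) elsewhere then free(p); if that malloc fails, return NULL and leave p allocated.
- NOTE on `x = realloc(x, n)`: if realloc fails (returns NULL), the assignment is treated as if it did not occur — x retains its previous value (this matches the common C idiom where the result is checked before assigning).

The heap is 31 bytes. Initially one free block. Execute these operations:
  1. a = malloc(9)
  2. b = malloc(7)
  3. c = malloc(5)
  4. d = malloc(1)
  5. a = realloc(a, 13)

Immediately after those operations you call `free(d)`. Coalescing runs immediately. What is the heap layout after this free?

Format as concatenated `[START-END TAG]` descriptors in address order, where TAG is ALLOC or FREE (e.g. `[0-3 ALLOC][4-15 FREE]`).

Answer: [0-8 ALLOC][9-15 ALLOC][16-20 ALLOC][21-30 FREE]

Derivation:
Op 1: a = malloc(9) -> a = 0; heap: [0-8 ALLOC][9-30 FREE]
Op 2: b = malloc(7) -> b = 9; heap: [0-8 ALLOC][9-15 ALLOC][16-30 FREE]
Op 3: c = malloc(5) -> c = 16; heap: [0-8 ALLOC][9-15 ALLOC][16-20 ALLOC][21-30 FREE]
Op 4: d = malloc(1) -> d = 21; heap: [0-8 ALLOC][9-15 ALLOC][16-20 ALLOC][21-21 ALLOC][22-30 FREE]
Op 5: a = realloc(a, 13) -> NULL (a unchanged); heap: [0-8 ALLOC][9-15 ALLOC][16-20 ALLOC][21-21 ALLOC][22-30 FREE]
free(d): d = 21 -> block [21-21 ALLOC]; mark free, coalesce with adjacent free neighbors -> [0-8 ALLOC][9-15 ALLOC][16-20 ALLOC][21-30 FREE]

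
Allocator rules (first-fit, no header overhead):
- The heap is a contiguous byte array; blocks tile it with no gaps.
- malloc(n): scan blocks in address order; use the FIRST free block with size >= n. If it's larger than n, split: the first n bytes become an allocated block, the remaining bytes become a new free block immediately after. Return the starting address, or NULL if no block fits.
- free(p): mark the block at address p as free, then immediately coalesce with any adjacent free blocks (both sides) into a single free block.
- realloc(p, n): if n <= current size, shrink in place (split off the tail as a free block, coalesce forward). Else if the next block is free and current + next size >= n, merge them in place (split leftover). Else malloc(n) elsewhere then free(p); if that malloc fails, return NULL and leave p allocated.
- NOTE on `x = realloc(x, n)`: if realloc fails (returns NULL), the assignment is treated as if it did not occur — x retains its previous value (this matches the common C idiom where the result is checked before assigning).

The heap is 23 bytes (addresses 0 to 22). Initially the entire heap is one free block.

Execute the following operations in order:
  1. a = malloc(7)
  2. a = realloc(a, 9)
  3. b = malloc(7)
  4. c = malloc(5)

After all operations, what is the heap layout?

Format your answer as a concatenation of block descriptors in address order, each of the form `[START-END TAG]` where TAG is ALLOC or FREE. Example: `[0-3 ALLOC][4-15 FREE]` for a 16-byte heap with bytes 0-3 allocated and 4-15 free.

Answer: [0-8 ALLOC][9-15 ALLOC][16-20 ALLOC][21-22 FREE]

Derivation:
Op 1: a = malloc(7) -> a = 0; heap: [0-6 ALLOC][7-22 FREE]
Op 2: a = realloc(a, 9) -> a = 0; heap: [0-8 ALLOC][9-22 FREE]
Op 3: b = malloc(7) -> b = 9; heap: [0-8 ALLOC][9-15 ALLOC][16-22 FREE]
Op 4: c = malloc(5) -> c = 16; heap: [0-8 ALLOC][9-15 ALLOC][16-20 ALLOC][21-22 FREE]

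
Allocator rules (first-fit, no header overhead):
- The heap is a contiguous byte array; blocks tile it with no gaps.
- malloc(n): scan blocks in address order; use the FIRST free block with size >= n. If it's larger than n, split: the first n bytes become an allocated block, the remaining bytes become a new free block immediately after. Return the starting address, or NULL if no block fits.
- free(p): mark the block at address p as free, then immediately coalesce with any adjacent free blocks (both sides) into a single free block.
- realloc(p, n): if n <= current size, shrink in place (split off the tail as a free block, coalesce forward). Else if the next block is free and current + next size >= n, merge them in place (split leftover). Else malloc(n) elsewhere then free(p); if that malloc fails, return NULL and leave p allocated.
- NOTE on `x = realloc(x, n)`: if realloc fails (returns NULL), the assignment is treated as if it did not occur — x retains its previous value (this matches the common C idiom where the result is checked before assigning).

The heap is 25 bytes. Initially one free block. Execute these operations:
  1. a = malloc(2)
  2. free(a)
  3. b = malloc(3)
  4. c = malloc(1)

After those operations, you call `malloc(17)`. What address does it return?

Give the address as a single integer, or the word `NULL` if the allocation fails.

Op 1: a = malloc(2) -> a = 0; heap: [0-1 ALLOC][2-24 FREE]
Op 2: free(a) -> (freed a); heap: [0-24 FREE]
Op 3: b = malloc(3) -> b = 0; heap: [0-2 ALLOC][3-24 FREE]
Op 4: c = malloc(1) -> c = 3; heap: [0-2 ALLOC][3-3 ALLOC][4-24 FREE]
malloc(17): first-fit scan over [0-2 ALLOC][3-3 ALLOC][4-24 FREE] -> 4

Answer: 4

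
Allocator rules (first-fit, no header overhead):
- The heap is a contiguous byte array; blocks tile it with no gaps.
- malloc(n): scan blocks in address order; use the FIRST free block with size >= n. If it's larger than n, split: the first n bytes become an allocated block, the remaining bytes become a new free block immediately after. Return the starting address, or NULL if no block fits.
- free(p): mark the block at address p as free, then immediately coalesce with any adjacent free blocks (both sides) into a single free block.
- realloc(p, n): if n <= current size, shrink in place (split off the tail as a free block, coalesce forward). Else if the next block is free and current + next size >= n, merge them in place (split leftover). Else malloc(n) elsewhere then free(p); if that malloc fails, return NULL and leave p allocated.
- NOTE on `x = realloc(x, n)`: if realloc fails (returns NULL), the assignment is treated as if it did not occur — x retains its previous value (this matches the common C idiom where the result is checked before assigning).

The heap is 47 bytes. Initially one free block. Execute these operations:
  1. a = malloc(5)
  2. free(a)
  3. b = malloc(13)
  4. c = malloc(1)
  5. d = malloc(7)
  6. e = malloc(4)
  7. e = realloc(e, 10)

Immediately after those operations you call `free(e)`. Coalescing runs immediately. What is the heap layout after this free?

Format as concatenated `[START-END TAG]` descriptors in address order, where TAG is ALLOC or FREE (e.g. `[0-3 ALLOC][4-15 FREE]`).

Answer: [0-12 ALLOC][13-13 ALLOC][14-20 ALLOC][21-46 FREE]

Derivation:
Op 1: a = malloc(5) -> a = 0; heap: [0-4 ALLOC][5-46 FREE]
Op 2: free(a) -> (freed a); heap: [0-46 FREE]
Op 3: b = malloc(13) -> b = 0; heap: [0-12 ALLOC][13-46 FREE]
Op 4: c = malloc(1) -> c = 13; heap: [0-12 ALLOC][13-13 ALLOC][14-46 FREE]
Op 5: d = malloc(7) -> d = 14; heap: [0-12 ALLOC][13-13 ALLOC][14-20 ALLOC][21-46 FREE]
Op 6: e = malloc(4) -> e = 21; heap: [0-12 ALLOC][13-13 ALLOC][14-20 ALLOC][21-24 ALLOC][25-46 FREE]
Op 7: e = realloc(e, 10) -> e = 21; heap: [0-12 ALLOC][13-13 ALLOC][14-20 ALLOC][21-30 ALLOC][31-46 FREE]
free(e): e = 21 -> block [21-30 ALLOC]; mark free, coalesce with adjacent free neighbors -> [0-12 ALLOC][13-13 ALLOC][14-20 ALLOC][21-46 FREE]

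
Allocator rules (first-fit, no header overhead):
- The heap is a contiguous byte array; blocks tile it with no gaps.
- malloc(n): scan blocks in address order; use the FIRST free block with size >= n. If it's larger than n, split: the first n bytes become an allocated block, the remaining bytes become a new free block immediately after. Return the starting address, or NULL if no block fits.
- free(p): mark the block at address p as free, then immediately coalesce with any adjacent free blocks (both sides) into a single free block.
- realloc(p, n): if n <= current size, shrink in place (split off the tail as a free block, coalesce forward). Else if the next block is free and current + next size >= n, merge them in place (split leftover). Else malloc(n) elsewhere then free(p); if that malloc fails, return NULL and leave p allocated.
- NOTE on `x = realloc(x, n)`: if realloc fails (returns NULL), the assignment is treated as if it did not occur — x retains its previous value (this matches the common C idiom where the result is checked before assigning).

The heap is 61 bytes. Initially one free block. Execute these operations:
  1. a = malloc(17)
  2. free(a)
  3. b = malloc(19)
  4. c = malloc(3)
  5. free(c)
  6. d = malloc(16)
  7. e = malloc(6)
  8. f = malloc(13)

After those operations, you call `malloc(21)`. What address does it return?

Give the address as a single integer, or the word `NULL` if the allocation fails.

Op 1: a = malloc(17) -> a = 0; heap: [0-16 ALLOC][17-60 FREE]
Op 2: free(a) -> (freed a); heap: [0-60 FREE]
Op 3: b = malloc(19) -> b = 0; heap: [0-18 ALLOC][19-60 FREE]
Op 4: c = malloc(3) -> c = 19; heap: [0-18 ALLOC][19-21 ALLOC][22-60 FREE]
Op 5: free(c) -> (freed c); heap: [0-18 ALLOC][19-60 FREE]
Op 6: d = malloc(16) -> d = 19; heap: [0-18 ALLOC][19-34 ALLOC][35-60 FREE]
Op 7: e = malloc(6) -> e = 35; heap: [0-18 ALLOC][19-34 ALLOC][35-40 ALLOC][41-60 FREE]
Op 8: f = malloc(13) -> f = 41; heap: [0-18 ALLOC][19-34 ALLOC][35-40 ALLOC][41-53 ALLOC][54-60 FREE]
malloc(21): first-fit scan over [0-18 ALLOC][19-34 ALLOC][35-40 ALLOC][41-53 ALLOC][54-60 FREE] -> NULL

Answer: NULL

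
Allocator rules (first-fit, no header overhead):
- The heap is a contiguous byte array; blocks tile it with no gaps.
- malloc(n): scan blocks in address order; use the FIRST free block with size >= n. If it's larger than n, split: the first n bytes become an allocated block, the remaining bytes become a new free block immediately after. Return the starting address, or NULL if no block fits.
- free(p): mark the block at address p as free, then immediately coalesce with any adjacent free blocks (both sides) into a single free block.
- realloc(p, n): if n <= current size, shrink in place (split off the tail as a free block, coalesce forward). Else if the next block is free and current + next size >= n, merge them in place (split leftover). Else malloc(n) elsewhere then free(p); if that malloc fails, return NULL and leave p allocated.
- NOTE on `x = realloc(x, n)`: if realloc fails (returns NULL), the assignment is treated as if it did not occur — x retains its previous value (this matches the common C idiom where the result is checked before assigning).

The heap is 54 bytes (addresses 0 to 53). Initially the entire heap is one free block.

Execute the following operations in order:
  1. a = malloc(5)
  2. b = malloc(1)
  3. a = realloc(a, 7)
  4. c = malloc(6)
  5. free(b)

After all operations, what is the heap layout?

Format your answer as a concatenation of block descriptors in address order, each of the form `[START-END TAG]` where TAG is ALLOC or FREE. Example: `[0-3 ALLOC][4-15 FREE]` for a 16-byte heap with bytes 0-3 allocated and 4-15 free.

Answer: [0-5 FREE][6-12 ALLOC][13-18 ALLOC][19-53 FREE]

Derivation:
Op 1: a = malloc(5) -> a = 0; heap: [0-4 ALLOC][5-53 FREE]
Op 2: b = malloc(1) -> b = 5; heap: [0-4 ALLOC][5-5 ALLOC][6-53 FREE]
Op 3: a = realloc(a, 7) -> a = 6; heap: [0-4 FREE][5-5 ALLOC][6-12 ALLOC][13-53 FREE]
Op 4: c = malloc(6) -> c = 13; heap: [0-4 FREE][5-5 ALLOC][6-12 ALLOC][13-18 ALLOC][19-53 FREE]
Op 5: free(b) -> (freed b); heap: [0-5 FREE][6-12 ALLOC][13-18 ALLOC][19-53 FREE]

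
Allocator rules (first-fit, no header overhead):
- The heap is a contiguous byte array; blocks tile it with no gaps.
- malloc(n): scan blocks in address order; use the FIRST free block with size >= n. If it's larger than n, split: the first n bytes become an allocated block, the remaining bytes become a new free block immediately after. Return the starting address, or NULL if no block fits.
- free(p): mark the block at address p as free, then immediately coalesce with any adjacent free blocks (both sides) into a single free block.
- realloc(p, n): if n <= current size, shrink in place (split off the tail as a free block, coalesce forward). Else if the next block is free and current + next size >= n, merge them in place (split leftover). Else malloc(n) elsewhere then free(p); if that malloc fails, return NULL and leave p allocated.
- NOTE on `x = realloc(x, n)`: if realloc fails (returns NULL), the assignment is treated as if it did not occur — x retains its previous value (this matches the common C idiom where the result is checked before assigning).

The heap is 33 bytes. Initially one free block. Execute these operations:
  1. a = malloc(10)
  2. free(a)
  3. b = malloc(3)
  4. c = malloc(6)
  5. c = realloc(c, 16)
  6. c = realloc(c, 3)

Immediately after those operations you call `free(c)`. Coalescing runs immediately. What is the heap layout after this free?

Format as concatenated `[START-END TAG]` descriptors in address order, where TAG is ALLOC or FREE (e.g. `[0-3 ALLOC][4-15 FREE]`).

Answer: [0-2 ALLOC][3-32 FREE]

Derivation:
Op 1: a = malloc(10) -> a = 0; heap: [0-9 ALLOC][10-32 FREE]
Op 2: free(a) -> (freed a); heap: [0-32 FREE]
Op 3: b = malloc(3) -> b = 0; heap: [0-2 ALLOC][3-32 FREE]
Op 4: c = malloc(6) -> c = 3; heap: [0-2 ALLOC][3-8 ALLOC][9-32 FREE]
Op 5: c = realloc(c, 16) -> c = 3; heap: [0-2 ALLOC][3-18 ALLOC][19-32 FREE]
Op 6: c = realloc(c, 3) -> c = 3; heap: [0-2 ALLOC][3-5 ALLOC][6-32 FREE]
free(c): c = 3 -> block [3-5 ALLOC]; mark free, coalesce with adjacent free neighbors -> [0-2 ALLOC][3-32 FREE]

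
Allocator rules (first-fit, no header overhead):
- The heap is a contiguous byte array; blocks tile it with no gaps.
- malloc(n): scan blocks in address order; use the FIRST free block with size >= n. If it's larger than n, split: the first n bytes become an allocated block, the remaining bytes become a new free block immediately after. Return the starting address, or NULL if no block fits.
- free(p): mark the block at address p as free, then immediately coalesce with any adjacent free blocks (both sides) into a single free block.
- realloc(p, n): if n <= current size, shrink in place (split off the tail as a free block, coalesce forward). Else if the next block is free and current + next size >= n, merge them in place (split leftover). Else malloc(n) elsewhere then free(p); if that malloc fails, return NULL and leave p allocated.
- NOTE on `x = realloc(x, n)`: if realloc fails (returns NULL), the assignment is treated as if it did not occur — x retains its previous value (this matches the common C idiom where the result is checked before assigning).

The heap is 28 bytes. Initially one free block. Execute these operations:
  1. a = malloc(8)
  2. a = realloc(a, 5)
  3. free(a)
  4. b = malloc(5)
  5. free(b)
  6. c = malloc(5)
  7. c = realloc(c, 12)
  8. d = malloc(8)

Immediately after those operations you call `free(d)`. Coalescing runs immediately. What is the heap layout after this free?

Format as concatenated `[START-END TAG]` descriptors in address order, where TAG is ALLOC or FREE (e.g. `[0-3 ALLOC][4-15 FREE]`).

Op 1: a = malloc(8) -> a = 0; heap: [0-7 ALLOC][8-27 FREE]
Op 2: a = realloc(a, 5) -> a = 0; heap: [0-4 ALLOC][5-27 FREE]
Op 3: free(a) -> (freed a); heap: [0-27 FREE]
Op 4: b = malloc(5) -> b = 0; heap: [0-4 ALLOC][5-27 FREE]
Op 5: free(b) -> (freed b); heap: [0-27 FREE]
Op 6: c = malloc(5) -> c = 0; heap: [0-4 ALLOC][5-27 FREE]
Op 7: c = realloc(c, 12) -> c = 0; heap: [0-11 ALLOC][12-27 FREE]
Op 8: d = malloc(8) -> d = 12; heap: [0-11 ALLOC][12-19 ALLOC][20-27 FREE]
free(d): d = 12 -> block [12-19 ALLOC]; mark free, coalesce with adjacent free neighbors -> [0-11 ALLOC][12-27 FREE]

Answer: [0-11 ALLOC][12-27 FREE]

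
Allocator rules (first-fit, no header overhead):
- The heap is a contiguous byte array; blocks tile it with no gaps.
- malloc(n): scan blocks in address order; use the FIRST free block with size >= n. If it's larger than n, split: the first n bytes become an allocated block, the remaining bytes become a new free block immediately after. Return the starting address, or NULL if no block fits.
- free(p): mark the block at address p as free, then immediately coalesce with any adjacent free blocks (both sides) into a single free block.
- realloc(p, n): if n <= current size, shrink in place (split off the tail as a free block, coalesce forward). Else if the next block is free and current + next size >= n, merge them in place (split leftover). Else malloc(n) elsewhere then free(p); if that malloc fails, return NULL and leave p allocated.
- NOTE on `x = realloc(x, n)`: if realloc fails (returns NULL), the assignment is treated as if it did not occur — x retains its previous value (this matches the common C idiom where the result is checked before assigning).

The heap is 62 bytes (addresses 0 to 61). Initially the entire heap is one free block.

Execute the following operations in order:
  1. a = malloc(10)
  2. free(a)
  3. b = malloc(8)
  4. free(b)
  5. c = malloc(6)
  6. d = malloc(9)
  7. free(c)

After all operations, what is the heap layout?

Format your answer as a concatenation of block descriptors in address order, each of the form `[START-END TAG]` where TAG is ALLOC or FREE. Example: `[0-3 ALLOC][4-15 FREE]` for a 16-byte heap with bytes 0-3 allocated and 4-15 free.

Op 1: a = malloc(10) -> a = 0; heap: [0-9 ALLOC][10-61 FREE]
Op 2: free(a) -> (freed a); heap: [0-61 FREE]
Op 3: b = malloc(8) -> b = 0; heap: [0-7 ALLOC][8-61 FREE]
Op 4: free(b) -> (freed b); heap: [0-61 FREE]
Op 5: c = malloc(6) -> c = 0; heap: [0-5 ALLOC][6-61 FREE]
Op 6: d = malloc(9) -> d = 6; heap: [0-5 ALLOC][6-14 ALLOC][15-61 FREE]
Op 7: free(c) -> (freed c); heap: [0-5 FREE][6-14 ALLOC][15-61 FREE]

Answer: [0-5 FREE][6-14 ALLOC][15-61 FREE]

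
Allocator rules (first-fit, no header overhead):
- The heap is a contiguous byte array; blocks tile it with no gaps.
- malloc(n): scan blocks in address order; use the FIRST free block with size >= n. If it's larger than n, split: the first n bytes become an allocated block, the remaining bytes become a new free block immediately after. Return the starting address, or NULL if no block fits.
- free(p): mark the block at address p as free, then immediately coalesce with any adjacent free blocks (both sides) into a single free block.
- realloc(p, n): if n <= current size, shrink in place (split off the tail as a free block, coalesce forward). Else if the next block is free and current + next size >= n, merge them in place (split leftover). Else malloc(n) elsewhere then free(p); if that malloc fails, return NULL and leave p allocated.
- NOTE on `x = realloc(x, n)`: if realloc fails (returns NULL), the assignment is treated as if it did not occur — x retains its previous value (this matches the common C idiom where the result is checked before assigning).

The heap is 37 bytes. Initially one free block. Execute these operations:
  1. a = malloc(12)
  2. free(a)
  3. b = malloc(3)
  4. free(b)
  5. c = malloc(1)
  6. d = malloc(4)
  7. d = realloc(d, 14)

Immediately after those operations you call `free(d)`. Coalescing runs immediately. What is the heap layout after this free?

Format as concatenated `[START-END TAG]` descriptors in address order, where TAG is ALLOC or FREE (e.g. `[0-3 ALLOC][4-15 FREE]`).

Op 1: a = malloc(12) -> a = 0; heap: [0-11 ALLOC][12-36 FREE]
Op 2: free(a) -> (freed a); heap: [0-36 FREE]
Op 3: b = malloc(3) -> b = 0; heap: [0-2 ALLOC][3-36 FREE]
Op 4: free(b) -> (freed b); heap: [0-36 FREE]
Op 5: c = malloc(1) -> c = 0; heap: [0-0 ALLOC][1-36 FREE]
Op 6: d = malloc(4) -> d = 1; heap: [0-0 ALLOC][1-4 ALLOC][5-36 FREE]
Op 7: d = realloc(d, 14) -> d = 1; heap: [0-0 ALLOC][1-14 ALLOC][15-36 FREE]
free(d): d = 1 -> block [1-14 ALLOC]; mark free, coalesce with adjacent free neighbors -> [0-0 ALLOC][1-36 FREE]

Answer: [0-0 ALLOC][1-36 FREE]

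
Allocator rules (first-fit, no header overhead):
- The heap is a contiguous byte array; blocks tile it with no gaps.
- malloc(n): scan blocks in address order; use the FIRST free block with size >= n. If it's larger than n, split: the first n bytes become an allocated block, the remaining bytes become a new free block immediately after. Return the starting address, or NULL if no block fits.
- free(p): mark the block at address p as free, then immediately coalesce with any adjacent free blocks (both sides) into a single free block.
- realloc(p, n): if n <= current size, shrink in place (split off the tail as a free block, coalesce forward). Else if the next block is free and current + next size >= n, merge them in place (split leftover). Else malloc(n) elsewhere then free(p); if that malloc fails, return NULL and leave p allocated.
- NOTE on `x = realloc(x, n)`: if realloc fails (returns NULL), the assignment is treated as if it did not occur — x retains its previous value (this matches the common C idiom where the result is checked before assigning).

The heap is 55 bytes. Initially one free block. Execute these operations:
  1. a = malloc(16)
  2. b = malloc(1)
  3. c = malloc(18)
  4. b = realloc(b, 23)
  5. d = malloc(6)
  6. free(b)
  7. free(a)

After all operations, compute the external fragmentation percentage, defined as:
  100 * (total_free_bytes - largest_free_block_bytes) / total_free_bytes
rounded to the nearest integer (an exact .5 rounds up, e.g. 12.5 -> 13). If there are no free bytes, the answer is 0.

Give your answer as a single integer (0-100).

Answer: 45

Derivation:
Op 1: a = malloc(16) -> a = 0; heap: [0-15 ALLOC][16-54 FREE]
Op 2: b = malloc(1) -> b = 16; heap: [0-15 ALLOC][16-16 ALLOC][17-54 FREE]
Op 3: c = malloc(18) -> c = 17; heap: [0-15 ALLOC][16-16 ALLOC][17-34 ALLOC][35-54 FREE]
Op 4: b = realloc(b, 23) -> NULL (b unchanged); heap: [0-15 ALLOC][16-16 ALLOC][17-34 ALLOC][35-54 FREE]
Op 5: d = malloc(6) -> d = 35; heap: [0-15 ALLOC][16-16 ALLOC][17-34 ALLOC][35-40 ALLOC][41-54 FREE]
Op 6: free(b) -> (freed b); heap: [0-15 ALLOC][16-16 FREE][17-34 ALLOC][35-40 ALLOC][41-54 FREE]
Op 7: free(a) -> (freed a); heap: [0-16 FREE][17-34 ALLOC][35-40 ALLOC][41-54 FREE]
Free blocks: [17 14] total_free=31 largest=17 -> 100*(31-17)/31 = 1400/31 ≈ 45.161 -> rounds to 45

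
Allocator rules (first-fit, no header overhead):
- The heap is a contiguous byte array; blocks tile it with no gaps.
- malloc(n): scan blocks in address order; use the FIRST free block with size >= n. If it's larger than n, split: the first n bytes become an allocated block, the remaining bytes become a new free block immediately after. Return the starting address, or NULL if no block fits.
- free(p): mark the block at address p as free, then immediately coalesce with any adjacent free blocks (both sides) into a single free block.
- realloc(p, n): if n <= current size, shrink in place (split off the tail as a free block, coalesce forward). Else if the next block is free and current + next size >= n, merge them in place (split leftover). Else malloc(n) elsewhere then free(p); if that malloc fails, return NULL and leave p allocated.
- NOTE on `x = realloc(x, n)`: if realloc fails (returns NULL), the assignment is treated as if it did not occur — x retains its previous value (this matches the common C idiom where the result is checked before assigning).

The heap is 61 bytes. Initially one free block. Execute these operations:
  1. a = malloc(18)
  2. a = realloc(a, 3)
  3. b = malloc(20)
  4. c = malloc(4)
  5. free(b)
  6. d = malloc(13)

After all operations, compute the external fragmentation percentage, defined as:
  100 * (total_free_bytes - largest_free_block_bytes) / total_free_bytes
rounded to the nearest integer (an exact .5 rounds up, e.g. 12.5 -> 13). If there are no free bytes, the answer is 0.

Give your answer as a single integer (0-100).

Answer: 17

Derivation:
Op 1: a = malloc(18) -> a = 0; heap: [0-17 ALLOC][18-60 FREE]
Op 2: a = realloc(a, 3) -> a = 0; heap: [0-2 ALLOC][3-60 FREE]
Op 3: b = malloc(20) -> b = 3; heap: [0-2 ALLOC][3-22 ALLOC][23-60 FREE]
Op 4: c = malloc(4) -> c = 23; heap: [0-2 ALLOC][3-22 ALLOC][23-26 ALLOC][27-60 FREE]
Op 5: free(b) -> (freed b); heap: [0-2 ALLOC][3-22 FREE][23-26 ALLOC][27-60 FREE]
Op 6: d = malloc(13) -> d = 3; heap: [0-2 ALLOC][3-15 ALLOC][16-22 FREE][23-26 ALLOC][27-60 FREE]
Free blocks: [7 34] total_free=41 largest=34 -> 100*(41-34)/41 = 700/41 ≈ 17.073 -> rounds to 17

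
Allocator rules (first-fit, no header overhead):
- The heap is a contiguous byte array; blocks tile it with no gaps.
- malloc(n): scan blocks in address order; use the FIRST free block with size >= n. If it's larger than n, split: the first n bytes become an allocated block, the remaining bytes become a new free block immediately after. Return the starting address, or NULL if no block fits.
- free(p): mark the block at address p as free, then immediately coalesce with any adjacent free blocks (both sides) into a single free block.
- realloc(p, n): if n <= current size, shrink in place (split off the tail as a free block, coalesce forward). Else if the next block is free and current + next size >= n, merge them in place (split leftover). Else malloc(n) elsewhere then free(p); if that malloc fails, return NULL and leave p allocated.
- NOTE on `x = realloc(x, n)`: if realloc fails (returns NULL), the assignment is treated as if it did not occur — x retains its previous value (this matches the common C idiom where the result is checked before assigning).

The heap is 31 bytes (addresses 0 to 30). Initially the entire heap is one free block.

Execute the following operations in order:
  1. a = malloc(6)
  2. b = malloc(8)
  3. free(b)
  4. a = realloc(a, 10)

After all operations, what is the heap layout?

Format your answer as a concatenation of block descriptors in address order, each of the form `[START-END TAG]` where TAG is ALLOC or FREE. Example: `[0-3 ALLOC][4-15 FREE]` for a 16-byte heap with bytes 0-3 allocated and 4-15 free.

Answer: [0-9 ALLOC][10-30 FREE]

Derivation:
Op 1: a = malloc(6) -> a = 0; heap: [0-5 ALLOC][6-30 FREE]
Op 2: b = malloc(8) -> b = 6; heap: [0-5 ALLOC][6-13 ALLOC][14-30 FREE]
Op 3: free(b) -> (freed b); heap: [0-5 ALLOC][6-30 FREE]
Op 4: a = realloc(a, 10) -> a = 0; heap: [0-9 ALLOC][10-30 FREE]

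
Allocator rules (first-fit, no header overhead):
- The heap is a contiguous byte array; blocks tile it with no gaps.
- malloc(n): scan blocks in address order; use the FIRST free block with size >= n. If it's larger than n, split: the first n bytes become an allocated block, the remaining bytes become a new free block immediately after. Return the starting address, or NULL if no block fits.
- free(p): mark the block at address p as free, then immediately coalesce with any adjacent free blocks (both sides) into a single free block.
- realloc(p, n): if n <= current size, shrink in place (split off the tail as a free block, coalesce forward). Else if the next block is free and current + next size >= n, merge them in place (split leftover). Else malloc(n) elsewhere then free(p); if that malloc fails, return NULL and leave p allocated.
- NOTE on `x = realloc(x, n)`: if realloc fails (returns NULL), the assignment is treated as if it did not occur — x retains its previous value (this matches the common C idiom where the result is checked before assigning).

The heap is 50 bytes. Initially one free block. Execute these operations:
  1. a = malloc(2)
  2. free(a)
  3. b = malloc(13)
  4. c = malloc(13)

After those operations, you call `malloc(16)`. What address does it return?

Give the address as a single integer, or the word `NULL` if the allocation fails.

Answer: 26

Derivation:
Op 1: a = malloc(2) -> a = 0; heap: [0-1 ALLOC][2-49 FREE]
Op 2: free(a) -> (freed a); heap: [0-49 FREE]
Op 3: b = malloc(13) -> b = 0; heap: [0-12 ALLOC][13-49 FREE]
Op 4: c = malloc(13) -> c = 13; heap: [0-12 ALLOC][13-25 ALLOC][26-49 FREE]
malloc(16): first-fit scan over [0-12 ALLOC][13-25 ALLOC][26-49 FREE] -> 26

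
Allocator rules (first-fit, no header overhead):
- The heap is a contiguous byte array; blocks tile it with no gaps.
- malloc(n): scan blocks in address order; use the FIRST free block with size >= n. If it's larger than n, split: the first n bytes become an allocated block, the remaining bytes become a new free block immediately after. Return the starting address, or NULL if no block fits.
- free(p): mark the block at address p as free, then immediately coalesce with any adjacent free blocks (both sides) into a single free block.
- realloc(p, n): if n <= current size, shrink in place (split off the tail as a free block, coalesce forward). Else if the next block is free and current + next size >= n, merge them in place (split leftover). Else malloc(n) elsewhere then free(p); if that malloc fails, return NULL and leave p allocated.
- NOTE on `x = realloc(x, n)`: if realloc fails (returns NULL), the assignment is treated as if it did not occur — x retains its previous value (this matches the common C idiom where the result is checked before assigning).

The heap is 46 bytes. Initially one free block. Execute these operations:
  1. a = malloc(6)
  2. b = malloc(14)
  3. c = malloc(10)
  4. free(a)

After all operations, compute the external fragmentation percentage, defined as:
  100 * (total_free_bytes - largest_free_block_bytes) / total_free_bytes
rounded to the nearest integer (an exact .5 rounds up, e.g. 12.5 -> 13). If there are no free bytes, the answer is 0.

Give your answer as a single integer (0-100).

Op 1: a = malloc(6) -> a = 0; heap: [0-5 ALLOC][6-45 FREE]
Op 2: b = malloc(14) -> b = 6; heap: [0-5 ALLOC][6-19 ALLOC][20-45 FREE]
Op 3: c = malloc(10) -> c = 20; heap: [0-5 ALLOC][6-19 ALLOC][20-29 ALLOC][30-45 FREE]
Op 4: free(a) -> (freed a); heap: [0-5 FREE][6-19 ALLOC][20-29 ALLOC][30-45 FREE]
Free blocks: [6 16] total_free=22 largest=16 -> 100*(22-16)/22 = 600/22 ≈ 27.273 -> rounds to 27

Answer: 27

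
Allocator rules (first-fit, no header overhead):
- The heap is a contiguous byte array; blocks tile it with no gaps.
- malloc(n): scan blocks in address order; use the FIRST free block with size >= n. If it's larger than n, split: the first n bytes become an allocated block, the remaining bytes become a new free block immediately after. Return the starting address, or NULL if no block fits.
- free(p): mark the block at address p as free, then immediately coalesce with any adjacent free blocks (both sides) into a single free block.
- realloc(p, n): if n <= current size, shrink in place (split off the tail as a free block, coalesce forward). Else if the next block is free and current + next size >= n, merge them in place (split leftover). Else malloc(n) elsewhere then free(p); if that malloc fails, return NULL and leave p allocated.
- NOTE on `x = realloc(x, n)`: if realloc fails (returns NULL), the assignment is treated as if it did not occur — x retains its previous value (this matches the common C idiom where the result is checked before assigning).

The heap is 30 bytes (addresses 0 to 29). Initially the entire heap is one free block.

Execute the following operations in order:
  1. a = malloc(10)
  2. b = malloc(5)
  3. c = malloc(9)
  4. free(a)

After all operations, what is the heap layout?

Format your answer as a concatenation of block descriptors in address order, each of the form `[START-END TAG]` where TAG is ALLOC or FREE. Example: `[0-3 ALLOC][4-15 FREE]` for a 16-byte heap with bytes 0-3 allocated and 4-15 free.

Answer: [0-9 FREE][10-14 ALLOC][15-23 ALLOC][24-29 FREE]

Derivation:
Op 1: a = malloc(10) -> a = 0; heap: [0-9 ALLOC][10-29 FREE]
Op 2: b = malloc(5) -> b = 10; heap: [0-9 ALLOC][10-14 ALLOC][15-29 FREE]
Op 3: c = malloc(9) -> c = 15; heap: [0-9 ALLOC][10-14 ALLOC][15-23 ALLOC][24-29 FREE]
Op 4: free(a) -> (freed a); heap: [0-9 FREE][10-14 ALLOC][15-23 ALLOC][24-29 FREE]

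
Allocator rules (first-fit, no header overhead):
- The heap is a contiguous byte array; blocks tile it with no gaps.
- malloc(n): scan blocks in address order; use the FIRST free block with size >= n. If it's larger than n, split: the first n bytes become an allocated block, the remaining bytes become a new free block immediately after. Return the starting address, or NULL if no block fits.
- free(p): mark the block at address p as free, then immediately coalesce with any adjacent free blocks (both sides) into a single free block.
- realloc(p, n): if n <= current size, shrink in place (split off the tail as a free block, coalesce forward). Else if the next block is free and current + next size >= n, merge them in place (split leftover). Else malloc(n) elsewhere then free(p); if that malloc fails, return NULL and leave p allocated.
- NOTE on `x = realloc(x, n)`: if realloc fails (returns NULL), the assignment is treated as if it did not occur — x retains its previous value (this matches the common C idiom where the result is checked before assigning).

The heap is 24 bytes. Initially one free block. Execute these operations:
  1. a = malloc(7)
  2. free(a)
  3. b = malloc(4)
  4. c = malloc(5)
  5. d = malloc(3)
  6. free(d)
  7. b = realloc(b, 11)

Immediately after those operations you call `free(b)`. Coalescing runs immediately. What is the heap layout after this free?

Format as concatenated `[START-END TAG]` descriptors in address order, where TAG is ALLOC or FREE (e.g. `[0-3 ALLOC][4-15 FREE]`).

Answer: [0-3 FREE][4-8 ALLOC][9-23 FREE]

Derivation:
Op 1: a = malloc(7) -> a = 0; heap: [0-6 ALLOC][7-23 FREE]
Op 2: free(a) -> (freed a); heap: [0-23 FREE]
Op 3: b = malloc(4) -> b = 0; heap: [0-3 ALLOC][4-23 FREE]
Op 4: c = malloc(5) -> c = 4; heap: [0-3 ALLOC][4-8 ALLOC][9-23 FREE]
Op 5: d = malloc(3) -> d = 9; heap: [0-3 ALLOC][4-8 ALLOC][9-11 ALLOC][12-23 FREE]
Op 6: free(d) -> (freed d); heap: [0-3 ALLOC][4-8 ALLOC][9-23 FREE]
Op 7: b = realloc(b, 11) -> b = 9; heap: [0-3 FREE][4-8 ALLOC][9-19 ALLOC][20-23 FREE]
free(b): b = 9 -> block [9-19 ALLOC]; mark free, coalesce with adjacent free neighbors -> [0-3 FREE][4-8 ALLOC][9-23 FREE]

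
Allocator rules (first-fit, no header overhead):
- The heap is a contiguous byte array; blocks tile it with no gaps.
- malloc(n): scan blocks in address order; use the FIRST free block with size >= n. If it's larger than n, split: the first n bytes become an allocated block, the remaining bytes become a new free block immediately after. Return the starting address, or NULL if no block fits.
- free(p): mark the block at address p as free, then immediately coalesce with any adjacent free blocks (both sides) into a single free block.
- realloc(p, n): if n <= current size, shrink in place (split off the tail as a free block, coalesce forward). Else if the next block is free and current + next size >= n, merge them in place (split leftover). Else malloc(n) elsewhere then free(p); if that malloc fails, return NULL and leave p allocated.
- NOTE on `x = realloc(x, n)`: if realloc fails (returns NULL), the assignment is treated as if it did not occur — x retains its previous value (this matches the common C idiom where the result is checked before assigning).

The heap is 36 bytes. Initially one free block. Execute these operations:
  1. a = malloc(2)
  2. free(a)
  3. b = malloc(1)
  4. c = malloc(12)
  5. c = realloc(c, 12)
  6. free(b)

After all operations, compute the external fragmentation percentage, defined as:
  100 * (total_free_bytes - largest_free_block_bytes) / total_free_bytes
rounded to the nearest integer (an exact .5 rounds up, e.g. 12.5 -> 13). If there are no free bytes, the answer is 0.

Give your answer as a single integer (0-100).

Answer: 4

Derivation:
Op 1: a = malloc(2) -> a = 0; heap: [0-1 ALLOC][2-35 FREE]
Op 2: free(a) -> (freed a); heap: [0-35 FREE]
Op 3: b = malloc(1) -> b = 0; heap: [0-0 ALLOC][1-35 FREE]
Op 4: c = malloc(12) -> c = 1; heap: [0-0 ALLOC][1-12 ALLOC][13-35 FREE]
Op 5: c = realloc(c, 12) -> c = 1; heap: [0-0 ALLOC][1-12 ALLOC][13-35 FREE]
Op 6: free(b) -> (freed b); heap: [0-0 FREE][1-12 ALLOC][13-35 FREE]
Free blocks: [1 23] total_free=24 largest=23 -> 100*(24-23)/24 = 100/24 ≈ 4.167 -> rounds to 4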